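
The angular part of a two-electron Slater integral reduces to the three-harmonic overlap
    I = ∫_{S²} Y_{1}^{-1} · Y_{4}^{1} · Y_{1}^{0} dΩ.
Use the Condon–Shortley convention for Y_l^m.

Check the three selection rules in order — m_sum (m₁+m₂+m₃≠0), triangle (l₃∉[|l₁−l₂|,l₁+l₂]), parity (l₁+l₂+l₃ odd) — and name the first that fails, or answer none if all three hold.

azimuthal sum: -1 + 1 + 0 = 0  ✓
3 ≤ 1 ≤ 5 (triangle on l)  ✗
L = 1 + 4 + 1 = 6 (even)

triangle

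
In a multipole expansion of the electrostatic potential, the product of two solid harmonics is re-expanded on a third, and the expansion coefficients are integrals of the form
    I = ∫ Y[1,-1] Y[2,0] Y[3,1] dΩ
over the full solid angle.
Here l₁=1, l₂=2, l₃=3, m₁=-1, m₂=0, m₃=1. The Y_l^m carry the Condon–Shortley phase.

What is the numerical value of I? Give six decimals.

-0.202301

Checks pass: Σm=0; 6 even; l₃=3∈[1,3].
(2·1+1)(2·2+1)(2·3+1) = 105
Δ: 0! 2! 4! / 7! → 1/105
sum: t=0:+1/4 = 1/4
3j²(1 2 3; 0 0 0) = Δ·Π!·Σ² = 3/35  (sign -1)
sum: t=0:+1/8 = 1/8
3j²(1 2 3; -1 0 1) = Δ·Π!·Σ² = 2/35  (sign +1)
combine: 4πI² = 105·3/35·2/35 = 18/35
take √, sign -1: I = -0.20230066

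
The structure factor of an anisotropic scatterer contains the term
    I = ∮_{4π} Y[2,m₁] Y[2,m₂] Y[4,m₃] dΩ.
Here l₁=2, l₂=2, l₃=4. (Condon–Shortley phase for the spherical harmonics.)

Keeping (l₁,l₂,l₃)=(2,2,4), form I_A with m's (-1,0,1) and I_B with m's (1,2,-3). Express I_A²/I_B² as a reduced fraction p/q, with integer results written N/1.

6/7

Same 2,2,4: normalisation and zero-m 3j drop out of the ratio.
A: Δ: 0! 4! 4! / 9! → 1/630; sum: t=0:+1/24 = 1/24; 3j²(2 2 4; -1 0 1) = Δ·Π!·Σ² = 1/21  (sign -1)
B: Δ: 0! 4! 4! / 9! → 1/630; sum: t=0:+1/144 = 1/144; 3j²(2 2 4; 1 2 -3) = Δ·Π!·Σ² = 1/18  (sign -1)
I_A²/I_B² = (1/21)/(1/18) = 6/7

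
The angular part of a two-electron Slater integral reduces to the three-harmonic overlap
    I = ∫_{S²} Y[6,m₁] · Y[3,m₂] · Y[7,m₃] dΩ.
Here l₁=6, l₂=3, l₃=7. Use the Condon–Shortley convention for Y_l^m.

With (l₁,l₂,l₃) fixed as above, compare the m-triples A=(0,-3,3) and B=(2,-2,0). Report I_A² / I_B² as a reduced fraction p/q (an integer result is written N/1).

l's match ⇒ only the (l;m) 3-j factors differ between A and B.
A: triangle coeff Δ(6,3,7) = 1/2042040; Σ_t [0,0]: t=0:+1/829440 = 1/829440; (3j)²=225/9724 [(6 3 7; 0 -3 3)], sign=+1
B: triangle coeff Δ(6,3,7) = 1/2042040; Σ_t [0,1]: t=0:+1/207360 t=1:−1/725760 = 1/290304; (3j)²=125/7293 [(6 3 7; 2 -2 0)], sign=-1
I_A²/I_B² = (225/9724)/(125/7293) = 27/20

27/20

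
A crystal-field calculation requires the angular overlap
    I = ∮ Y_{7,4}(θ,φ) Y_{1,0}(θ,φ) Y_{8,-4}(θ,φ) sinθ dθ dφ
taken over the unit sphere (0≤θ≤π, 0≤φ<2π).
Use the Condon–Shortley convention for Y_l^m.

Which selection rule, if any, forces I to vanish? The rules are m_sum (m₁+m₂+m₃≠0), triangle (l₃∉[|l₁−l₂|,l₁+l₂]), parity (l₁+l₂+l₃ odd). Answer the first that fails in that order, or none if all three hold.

m₁+m₂+m₃ = 4 + 0 − 4 = 0  ✓
triangle: |7−1|=6 ≤ l₃=8 ≤ 7+1=8  ✓
parity: l₁+l₂+l₃ = 16 is even  ✓

none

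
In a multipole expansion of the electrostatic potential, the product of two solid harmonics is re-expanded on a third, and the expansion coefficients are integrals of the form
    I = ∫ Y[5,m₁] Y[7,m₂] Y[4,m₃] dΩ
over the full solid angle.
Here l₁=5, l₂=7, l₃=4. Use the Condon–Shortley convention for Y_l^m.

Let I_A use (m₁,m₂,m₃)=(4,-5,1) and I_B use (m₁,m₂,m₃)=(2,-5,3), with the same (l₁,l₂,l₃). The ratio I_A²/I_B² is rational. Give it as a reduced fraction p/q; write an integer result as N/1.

243/28

Shared (l₁,l₂,l₃)=(5,7,4): N and (l;000)² cancel in I_A²/I_B².
A: Δ = 8!·2!·6!/17! = 1/6126120; Racah Σ t=0..1: t=0:+1/1935360 t=1:−1/1209600 = -1/3225600; ⇒ 3j(5 7 4; 4 -5 1)² = 243/61880, sgn +1
B: Δ = 8!·2!·6!/17! = 1/6126120; Racah Σ t=1..2: t=1:−1/1209600 t=2:+1/1036800 = 1/7257600; ⇒ 3j(5 7 4; 2 -5 3)² = 1/2210, sgn -1
I_A²/I_B² = (243/61880)/(1/2210) = 243/28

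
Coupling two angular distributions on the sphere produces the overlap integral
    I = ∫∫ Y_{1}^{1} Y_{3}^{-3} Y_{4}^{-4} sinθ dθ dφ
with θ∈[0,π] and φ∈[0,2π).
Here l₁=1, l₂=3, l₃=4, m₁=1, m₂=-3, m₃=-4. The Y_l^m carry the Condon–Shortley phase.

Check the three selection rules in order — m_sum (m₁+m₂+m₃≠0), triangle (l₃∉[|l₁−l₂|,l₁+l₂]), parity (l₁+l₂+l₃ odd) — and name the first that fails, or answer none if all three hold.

m_sum

azimuthal sum: 1 − 3 − 4 = -6  ✗
2 ≤ 4 ≤ 4 (triangle on l)
L = 1 + 3 + 4 = 8 (even)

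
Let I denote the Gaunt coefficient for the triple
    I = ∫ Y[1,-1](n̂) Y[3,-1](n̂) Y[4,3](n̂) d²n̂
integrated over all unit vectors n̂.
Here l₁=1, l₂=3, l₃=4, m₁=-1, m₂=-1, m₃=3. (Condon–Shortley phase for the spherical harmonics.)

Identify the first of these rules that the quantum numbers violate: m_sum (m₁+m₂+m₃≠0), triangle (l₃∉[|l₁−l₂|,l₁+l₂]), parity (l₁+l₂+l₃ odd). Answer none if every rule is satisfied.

Σmᵢ = 1  ✗
l₃∈[|l₁−l₂|,l₁+l₂]=[2,4], have l₃=4
Σlᵢ = 8 ⇒ even

m_sum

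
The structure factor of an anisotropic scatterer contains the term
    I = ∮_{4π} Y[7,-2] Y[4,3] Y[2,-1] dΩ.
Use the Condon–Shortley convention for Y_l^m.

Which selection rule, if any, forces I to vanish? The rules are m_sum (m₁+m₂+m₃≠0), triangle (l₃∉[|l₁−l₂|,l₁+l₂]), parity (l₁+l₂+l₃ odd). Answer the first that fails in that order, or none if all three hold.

triangle

azimuthal sum: -2 + 3 − 1 = 0  ✓
3 ≤ 2 ≤ 11 (triangle on l)  ✗
L = 7 + 4 + 2 = 13 (odd)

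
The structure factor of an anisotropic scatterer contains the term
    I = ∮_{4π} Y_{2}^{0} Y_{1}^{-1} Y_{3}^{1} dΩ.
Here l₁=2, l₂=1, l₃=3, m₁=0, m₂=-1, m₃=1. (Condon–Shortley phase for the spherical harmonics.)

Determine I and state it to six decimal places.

-0.202301

Rules hold: Σm=0, L=6 even, 1≤3≤3.
N = 5·3·7 = 105
Δ = 0!·4!·2!/7! = 1/105
Racah Σ t=0..0: t=0:+1/4 = 1/4
⇒ 3j(2 1 3; 0 0 0)² = 3/35, sgn -1
Racah Σ t=0..0: t=0:+1/8 = 1/8
⇒ 3j(2 1 3; 0 -1 1)² = 2/35, sgn +1
4πI² = N·(3j₀)²·(3jₘ)² = 18/35
I = -1·√(0.514286/4π) = -0.20230066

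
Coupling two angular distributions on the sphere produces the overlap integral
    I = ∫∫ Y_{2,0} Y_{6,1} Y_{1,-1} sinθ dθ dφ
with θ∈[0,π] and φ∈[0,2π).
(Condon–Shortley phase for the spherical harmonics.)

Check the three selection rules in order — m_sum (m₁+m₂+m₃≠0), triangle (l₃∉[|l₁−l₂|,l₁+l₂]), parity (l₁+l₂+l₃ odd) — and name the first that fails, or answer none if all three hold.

triangle

azimuthal sum: 0 + 1 − 1 = 0  ✓
4 ≤ 1 ≤ 8 (triangle on l)  ✗
L = 2 + 6 + 1 = 9 (odd)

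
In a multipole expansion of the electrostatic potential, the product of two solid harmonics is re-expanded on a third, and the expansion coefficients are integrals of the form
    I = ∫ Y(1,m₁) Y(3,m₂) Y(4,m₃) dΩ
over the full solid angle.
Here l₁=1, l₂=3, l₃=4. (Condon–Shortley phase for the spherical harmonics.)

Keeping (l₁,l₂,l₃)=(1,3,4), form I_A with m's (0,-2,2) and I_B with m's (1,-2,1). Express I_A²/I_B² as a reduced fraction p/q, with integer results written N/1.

4/1

l's match ⇒ only the (l;m) 3-j factors differ between A and B.
A: triangle coeff Δ(1,3,4) = 1/252; Σ_t [0,0]: t=0:+1/120 = 1/120; (3j)²=1/21 [(1 3 4; 0 -2 2)], sign=+1
B: triangle coeff Δ(1,3,4) = 1/252; Σ_t [0,0]: t=0:+1/240 = 1/240; (3j)²=1/84 [(1 3 4; 1 -2 1)], sign=-1
I_A²/I_B² = (1/21)/(1/84) = 4/1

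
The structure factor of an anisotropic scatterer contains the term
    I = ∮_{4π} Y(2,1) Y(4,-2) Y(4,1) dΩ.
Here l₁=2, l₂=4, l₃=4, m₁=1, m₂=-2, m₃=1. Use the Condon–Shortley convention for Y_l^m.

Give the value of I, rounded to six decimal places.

0.127700

Checks pass: Σm=0; 10 even; l₃=4∈[2,6].
(2·2+1)(2·4+1)(2·4+1) = 405
Δ: 2! 2! 6! / 11! → 1/13860
sum: t=0:+1/192 t=1:−1/36 t=2:+1/192 = -5/288
3j²(2 4 4; 0 0 0) = Δ·Π!·Σ² = 20/693  (sign -1)
sum: t=0:+1/96 t=1:−1/240 = 1/160
3j²(2 4 4; 1 -2 1) = Δ·Π!·Σ² = 27/1540  (sign -1)
combine: 4πI² = 405·20/693·27/1540 = 1215/5929
take √, sign +1: I = 0.12770047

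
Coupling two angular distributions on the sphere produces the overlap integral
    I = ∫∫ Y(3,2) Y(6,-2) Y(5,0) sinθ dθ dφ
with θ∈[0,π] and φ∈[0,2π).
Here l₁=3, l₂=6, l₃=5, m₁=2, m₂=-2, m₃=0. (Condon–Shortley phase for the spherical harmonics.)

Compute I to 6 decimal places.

Checks pass: Σm=0; 14 even; l₃=5∈[3,9].
(2·3+1)(2·6+1)(2·5+1) = 1001
Δ: 4! 2! 8! / 15! → 1/675675
sum: t=1:−1/8640 t=2:+1/2304 t=3:−1/8640 = 7/34560
3j²(3 6 5; 0 0 0) = Δ·Π!·Σ² = 7/429  (sign -1)
sum: t=0:+1/13824 t=1:−1/8640 = -1/23040
3j²(3 6 5; 2 -2 0) = Δ·Π!·Σ² = 2/429  (sign +1)
combine: 4πI² = 1001·7/429·2/429 = 98/1287
take √, sign -1: I = -0.07784287

-0.077843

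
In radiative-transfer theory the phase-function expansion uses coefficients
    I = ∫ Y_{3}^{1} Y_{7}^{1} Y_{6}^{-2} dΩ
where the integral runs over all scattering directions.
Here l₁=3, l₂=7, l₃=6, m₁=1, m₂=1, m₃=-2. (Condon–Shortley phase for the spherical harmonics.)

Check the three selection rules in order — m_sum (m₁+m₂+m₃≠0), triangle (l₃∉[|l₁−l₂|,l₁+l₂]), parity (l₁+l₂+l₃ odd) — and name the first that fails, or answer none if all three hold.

none

azimuthal sum: 1 + 1 − 2 = 0  ✓
4 ≤ 6 ≤ 10 (triangle on l)  ✓
L = 3 + 7 + 6 = 16 (even)  ✓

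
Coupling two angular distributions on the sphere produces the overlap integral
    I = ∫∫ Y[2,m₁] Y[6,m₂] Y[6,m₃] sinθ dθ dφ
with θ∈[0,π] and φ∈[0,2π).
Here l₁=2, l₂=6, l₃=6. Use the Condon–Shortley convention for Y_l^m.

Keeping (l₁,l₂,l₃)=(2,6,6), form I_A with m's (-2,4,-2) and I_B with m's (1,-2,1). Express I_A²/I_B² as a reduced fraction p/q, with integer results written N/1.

3/1

l's match ⇒ only the (l;m) 3-j factors differ between A and B.
A: triangle coeff Δ(2,6,6) = 1/90090; Σ_t [2,2]: t=2:+1/322560 = 1/322560; (3j)²=18/1001 [(2 6 6; -2 4 -2)], sign=+1
B: triangle coeff Δ(2,6,6) = 1/90090; Σ_t [0,1]: t=0:+1/34560 t=1:−1/60480 = 1/80640; (3j)²=6/1001 [(2 6 6; 1 -2 1)], sign=-1
I_A²/I_B² = (18/1001)/(6/1001) = 3/1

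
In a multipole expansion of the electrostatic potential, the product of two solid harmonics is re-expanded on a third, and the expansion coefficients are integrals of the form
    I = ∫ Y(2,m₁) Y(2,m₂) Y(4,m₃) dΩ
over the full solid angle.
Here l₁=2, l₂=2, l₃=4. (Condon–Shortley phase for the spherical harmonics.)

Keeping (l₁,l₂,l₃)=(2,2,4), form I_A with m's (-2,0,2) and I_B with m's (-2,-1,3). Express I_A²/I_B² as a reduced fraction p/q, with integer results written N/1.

Same 2,2,4: normalisation and zero-m 3j drop out of the ratio.
A: Δ: 0! 4! 4! / 9! → 1/630; sum: t=0:+1/96 = 1/96; 3j²(2 2 4; -2 0 2) = Δ·Π!·Σ² = 1/42  (sign +1)
B: Δ: 0! 4! 4! / 9! → 1/630; sum: t=0:+1/144 = 1/144; 3j²(2 2 4; -2 -1 3) = Δ·Π!·Σ² = 1/18  (sign -1)
I_A²/I_B² = (1/42)/(1/18) = 3/7

3/7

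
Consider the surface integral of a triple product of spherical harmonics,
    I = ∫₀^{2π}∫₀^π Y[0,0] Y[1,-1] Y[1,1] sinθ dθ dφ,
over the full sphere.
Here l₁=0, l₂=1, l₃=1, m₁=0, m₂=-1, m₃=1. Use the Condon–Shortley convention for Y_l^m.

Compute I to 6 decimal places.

Rules hold: Σm=0, L=2 even, 1≤1≤1.
N = 1·3·3 = 9
Δ = 0!·0!·2!/3! = 1/3
Racah Σ t=0..0: t=0:+1/1 = 1/1
⇒ 3j(0 1 1; 0 0 0)² = 1/3, sgn -1
Racah Σ t=0..0: t=0:+1/2 = 1/2
⇒ 3j(0 1 1; 0 -1 1)² = 1/3, sgn +1
4πI² = N·(3j₀)²·(3jₘ)² = 1/1
I = -1·√(1/4π) = -0.28209479

-0.282095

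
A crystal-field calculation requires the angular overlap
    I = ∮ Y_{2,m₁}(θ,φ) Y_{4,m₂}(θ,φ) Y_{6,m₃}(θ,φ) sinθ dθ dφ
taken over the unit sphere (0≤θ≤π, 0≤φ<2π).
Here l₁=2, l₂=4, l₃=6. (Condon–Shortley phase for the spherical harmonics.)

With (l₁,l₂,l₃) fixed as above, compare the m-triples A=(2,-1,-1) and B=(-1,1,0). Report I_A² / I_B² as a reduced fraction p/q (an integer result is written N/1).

7/24

Same 2,4,6: normalisation and zero-m 3j drop out of the ratio.
A: Δ: 0! 4! 8! / 13! → 1/6435; sum: t=0:+1/17280 = 1/17280; 3j²(2 4 6; 2 -1 -1) = Δ·Π!·Σ² = 7/1287  (sign -1)
B: Δ: 0! 4! 8! / 13! → 1/6435; sum: t=0:+1/4320 = 1/4320; 3j²(2 4 6; -1 1 0) = Δ·Π!·Σ² = 8/429  (sign +1)
I_A²/I_B² = (7/1287)/(8/429) = 7/24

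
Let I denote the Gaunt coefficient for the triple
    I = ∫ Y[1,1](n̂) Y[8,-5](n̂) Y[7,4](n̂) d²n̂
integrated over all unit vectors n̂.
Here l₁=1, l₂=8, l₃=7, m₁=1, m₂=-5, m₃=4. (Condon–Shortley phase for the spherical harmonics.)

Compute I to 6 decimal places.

-0.270230

m-sum 0 ✓  L=16 even ✓  7≤7≤9 ✓
Π(2lᵢ+1) = 3×17×15 = 765
triangle coeff Δ(1,8,7) = 1/2040
Σ_t [1,1]: t=1:−1/25401600 = -1/25401600
(3j)²=8/255 [(1 8 7; 0 0 0)], sign=+1
Σ_t [0,0]: t=0:+1/479001600 = 1/479001600
(3j)²=13/340 [(1 8 7; 1 -5 4)], sign=-1
⇒ 4πI² = 78/85
I = (-1)√(78/85/(4π)) = -0.27022959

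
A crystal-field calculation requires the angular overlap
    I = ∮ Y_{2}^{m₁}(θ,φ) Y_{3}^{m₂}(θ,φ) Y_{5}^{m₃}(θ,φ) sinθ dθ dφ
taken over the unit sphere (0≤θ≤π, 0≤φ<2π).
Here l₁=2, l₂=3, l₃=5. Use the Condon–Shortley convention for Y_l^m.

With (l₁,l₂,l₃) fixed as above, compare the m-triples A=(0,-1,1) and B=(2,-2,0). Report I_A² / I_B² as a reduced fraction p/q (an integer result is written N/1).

18/1

Shared (l₁,l₂,l₃)=(2,3,5): N and (l;000)² cancel in I_A²/I_B².
A: Δ = 0!·4!·6!/11! = 1/2310; Racah Σ t=0..0: t=0:+1/192 = 1/192; ⇒ 3j(2 3 5; 0 -1 1)² = 3/77, sgn +1
B: Δ = 0!·4!·6!/11! = 1/2310; Racah Σ t=0..0: t=0:+1/2880 = 1/2880; ⇒ 3j(2 3 5; 2 -2 0)² = 1/462, sgn -1
I_A²/I_B² = (3/77)/(1/462) = 18/1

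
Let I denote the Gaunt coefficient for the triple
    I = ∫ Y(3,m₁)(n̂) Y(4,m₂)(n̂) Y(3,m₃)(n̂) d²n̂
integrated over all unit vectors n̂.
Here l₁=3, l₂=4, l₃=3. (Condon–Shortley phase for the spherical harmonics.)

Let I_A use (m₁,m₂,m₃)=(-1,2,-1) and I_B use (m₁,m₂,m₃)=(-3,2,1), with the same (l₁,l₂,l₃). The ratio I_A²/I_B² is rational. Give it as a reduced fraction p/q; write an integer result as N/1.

20/27

l's match ⇒ only the (l;m) 3-j factors differ between A and B.
A: triangle coeff Δ(3,4,3) = 1/34650; Σ_t [2,4]: t=2:+1/192 t=3:−1/36 t=4:+1/192 = -5/288; (3j)²=20/693 [(3 4 3; -1 2 -1)], sign=-1
B: triangle coeff Δ(3,4,3) = 1/34650; Σ_t [4,4]: t=4:+1/192 = 1/192; (3j)²=3/77 [(3 4 3; -3 2 1)], sign=+1
I_A²/I_B² = (20/693)/(3/77) = 20/27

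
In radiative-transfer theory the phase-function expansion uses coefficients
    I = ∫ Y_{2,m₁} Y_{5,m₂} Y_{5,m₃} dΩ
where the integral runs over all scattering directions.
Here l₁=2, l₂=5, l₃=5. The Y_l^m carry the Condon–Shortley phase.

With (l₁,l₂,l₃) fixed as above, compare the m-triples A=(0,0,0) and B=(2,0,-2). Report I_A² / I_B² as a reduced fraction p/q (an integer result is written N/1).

Shared (l₁,l₂,l₃)=(2,5,5): N and (l;000)² cancel in I_A²/I_B².
A: Δ = 2!·2!·8!/13! = 1/38610; Racah Σ t=0..2: t=0:+1/2880 t=1:−1/576 t=2:+1/2880 = -1/960; ⇒ 3j(2 5 5; 0 0 0)² = 10/429, sgn +1
B: Δ = 2!·2!·8!/13! = 1/38610; Racah Σ t=0..0: t=0:+1/2880 = 1/2880; ⇒ 3j(2 5 5; 2 0 -2)² = 14/429, sgn -1
I_A²/I_B² = (10/429)/(14/429) = 5/7

5/7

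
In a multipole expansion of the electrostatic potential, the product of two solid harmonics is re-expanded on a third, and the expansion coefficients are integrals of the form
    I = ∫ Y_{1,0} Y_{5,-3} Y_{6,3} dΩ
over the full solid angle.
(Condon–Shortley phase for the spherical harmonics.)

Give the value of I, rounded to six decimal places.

-0.212310

Checks pass: Σm=0; 12 even; l₃=6∈[4,6].
(2·1+1)(2·5+1)(2·6+1) = 429
Δ: 0! 2! 10! / 13! → 1/858
sum: t=0:+1/14400 = 1/14400
3j²(1 5 6; 0 0 0) = Δ·Π!·Σ² = 6/143  (sign +1)
sum: t=0:+1/80640 = 1/80640
3j²(1 5 6; 0 -3 3) = Δ·Π!·Σ² = 9/286  (sign -1)
combine: 4πI² = 429·6/143·9/286 = 81/143
take √, sign -1: I = -0.21230956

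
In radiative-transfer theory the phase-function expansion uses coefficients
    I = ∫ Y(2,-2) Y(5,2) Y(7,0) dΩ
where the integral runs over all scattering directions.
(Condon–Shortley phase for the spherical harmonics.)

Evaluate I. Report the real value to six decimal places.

Checks pass: Σm=0; 14 even; l₃=7∈[3,7].
(2·2+1)(2·5+1)(2·7+1) = 825
Δ: 0! 4! 10! / 15! → 1/15015
sum: t=0:+1/57600 = 1/57600
3j²(2 5 7; 0 0 0) = Δ·Π!·Σ² = 21/715  (sign -1)
sum: t=0:+1/725760 = 1/725760
3j²(2 5 7; -2 2 0) = Δ·Π!·Σ² = 1/429  (sign -1)
combine: 4πI² = 825·21/715·1/429 = 105/1859
take √, sign +1: I = 0.06704247

0.067042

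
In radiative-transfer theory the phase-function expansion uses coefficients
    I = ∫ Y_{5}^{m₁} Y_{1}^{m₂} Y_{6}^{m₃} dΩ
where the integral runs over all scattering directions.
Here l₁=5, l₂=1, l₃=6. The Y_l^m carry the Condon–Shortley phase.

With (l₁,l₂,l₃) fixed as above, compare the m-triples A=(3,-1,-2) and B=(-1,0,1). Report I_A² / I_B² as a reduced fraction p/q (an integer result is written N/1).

Shared (l₁,l₂,l₃)=(5,1,6): N and (l;000)² cancel in I_A²/I_B².
A: Δ = 0!·10!·2!/13! = 1/858; Racah Σ t=0..0: t=0:+1/161280 = 1/161280; ⇒ 3j(5 1 6; 3 -1 -2)² = 1/143, sgn +1
B: Δ = 0!·10!·2!/13! = 1/858; Racah Σ t=0..0: t=0:+1/17280 = 1/17280; ⇒ 3j(5 1 6; -1 0 1)² = 35/858, sgn -1
I_A²/I_B² = (1/143)/(35/858) = 6/35

6/35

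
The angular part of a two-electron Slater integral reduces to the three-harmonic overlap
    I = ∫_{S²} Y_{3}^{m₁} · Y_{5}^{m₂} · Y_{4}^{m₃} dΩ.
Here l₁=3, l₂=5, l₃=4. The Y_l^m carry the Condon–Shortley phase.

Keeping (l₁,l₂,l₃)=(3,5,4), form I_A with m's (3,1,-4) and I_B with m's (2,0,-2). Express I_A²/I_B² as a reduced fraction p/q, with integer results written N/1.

7/80

Same 3,5,4: normalisation and zero-m 3j drop out of the ratio.
A: Δ: 4! 2! 6! / 13! → 1/180180; sum: t=0:+1/34560 = 1/34560; 3j²(3 5 4; 3 1 -4) = Δ·Π!·Σ² = 1/429  (sign +1)
B: Δ: 4! 2! 6! / 13! → 1/180180; sum: t=0:+1/2880 t=1:−1/576 = -1/720; 3j²(3 5 4; 2 0 -2) = Δ·Π!·Σ² = 80/3003  (sign -1)
I_A²/I_B² = (1/429)/(80/3003) = 7/80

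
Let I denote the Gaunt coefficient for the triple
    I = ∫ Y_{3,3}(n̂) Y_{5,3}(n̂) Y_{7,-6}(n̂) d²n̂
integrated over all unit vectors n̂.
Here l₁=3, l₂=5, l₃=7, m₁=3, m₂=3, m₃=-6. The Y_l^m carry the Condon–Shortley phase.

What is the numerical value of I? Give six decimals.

0.000000

l₁+l₂+l₃=15 is odd: 3j(l;000)=0 ⇒ I=0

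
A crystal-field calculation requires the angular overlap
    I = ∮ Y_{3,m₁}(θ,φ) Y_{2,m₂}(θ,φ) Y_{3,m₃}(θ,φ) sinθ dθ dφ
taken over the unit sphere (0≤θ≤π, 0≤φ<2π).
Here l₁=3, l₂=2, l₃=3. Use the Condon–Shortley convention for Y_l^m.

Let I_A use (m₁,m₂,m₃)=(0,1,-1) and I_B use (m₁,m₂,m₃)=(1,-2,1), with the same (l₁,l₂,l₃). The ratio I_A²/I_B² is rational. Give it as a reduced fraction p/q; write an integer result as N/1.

1/12

Shared (l₁,l₂,l₃)=(3,2,3): N and (l;000)² cancel in I_A²/I_B².
A: Δ = 2!·4!·2!/9! = 1/3780; Racah Σ t=1..2: t=1:−1/8 t=2:+1/12 = -1/24; ⇒ 3j(3 2 3; 0 1 -1)² = 1/210, sgn -1
B: Δ = 2!·4!·2!/9! = 1/3780; Racah Σ t=0..0: t=0:+1/16 = 1/16; ⇒ 3j(3 2 3; 1 -2 1)² = 2/35, sgn +1
I_A²/I_B² = (1/210)/(2/35) = 1/12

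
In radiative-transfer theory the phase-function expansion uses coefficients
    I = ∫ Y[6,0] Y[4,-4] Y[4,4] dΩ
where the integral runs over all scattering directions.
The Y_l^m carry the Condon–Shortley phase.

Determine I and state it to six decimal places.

m-sum 0 ✓  L=14 even ✓  2≤4≤10 ✓
Π(2lᵢ+1) = 13×9×9 = 1053
triangle coeff Δ(6,4,4) = 1/1261260
Σ_t [2,4]: t=2:+1/4608 t=3:−1/1296 t=4:+1/4608 = -7/20736
(3j)²=20/1287 [(6 4 4; 0 0 0)], sign=-1
Σ_t [0,0]: t=0:+1/1036800 = 1/1036800
(3j)²=4/6435 [(6 4 4; 0 -4 4)], sign=+1
⇒ 4πI² = 16/1573
I = (-1)√(16/1573/(4π)) = -0.02845055

-0.028451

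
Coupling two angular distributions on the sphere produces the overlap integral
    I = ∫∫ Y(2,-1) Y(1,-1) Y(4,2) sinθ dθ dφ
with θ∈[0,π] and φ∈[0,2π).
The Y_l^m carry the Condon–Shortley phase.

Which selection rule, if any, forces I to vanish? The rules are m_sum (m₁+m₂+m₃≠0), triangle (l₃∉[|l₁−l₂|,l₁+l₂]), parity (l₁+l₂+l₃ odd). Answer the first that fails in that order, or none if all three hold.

azimuthal sum: -1 − 1 + 2 = 0  ✓
1 ≤ 4 ≤ 3 (triangle on l)  ✗
L = 2 + 1 + 4 = 7 (odd)

triangle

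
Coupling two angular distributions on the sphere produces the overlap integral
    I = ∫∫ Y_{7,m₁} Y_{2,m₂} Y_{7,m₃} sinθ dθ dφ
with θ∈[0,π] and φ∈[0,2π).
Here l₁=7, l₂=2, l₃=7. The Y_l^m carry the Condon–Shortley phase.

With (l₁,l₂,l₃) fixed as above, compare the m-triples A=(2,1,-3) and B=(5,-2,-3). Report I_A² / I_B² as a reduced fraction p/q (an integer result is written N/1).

l's match ⇒ only the (l;m) 3-j factors differ between A and B.
A: triangle coeff Δ(7,2,7) = 1/185640; Σ_t [1,2]: t=1:−1/1935360 t=2:+1/4354560 = -1/3483648; (3j)²=125/12376 [(7 2 7; 2 1 -3)], sign=-1
B: triangle coeff Δ(7,2,7) = 1/185640; Σ_t [0,0]: t=0:+1/29030400 = 1/29030400; (3j)²=99/7735 [(7 2 7; 5 -2 -3)], sign=+1
I_A²/I_B² = (125/12376)/(99/7735) = 625/792

625/792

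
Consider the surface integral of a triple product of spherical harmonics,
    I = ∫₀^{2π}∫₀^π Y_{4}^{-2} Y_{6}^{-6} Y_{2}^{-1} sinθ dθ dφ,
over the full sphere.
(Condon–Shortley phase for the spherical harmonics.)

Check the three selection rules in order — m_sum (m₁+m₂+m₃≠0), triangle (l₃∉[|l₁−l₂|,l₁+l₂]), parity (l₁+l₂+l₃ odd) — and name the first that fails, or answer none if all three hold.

Σmᵢ = -9  ✗
l₃∈[|l₁−l₂|,l₁+l₂]=[2,10], have l₃=2
Σlᵢ = 12 ⇒ even

m_sum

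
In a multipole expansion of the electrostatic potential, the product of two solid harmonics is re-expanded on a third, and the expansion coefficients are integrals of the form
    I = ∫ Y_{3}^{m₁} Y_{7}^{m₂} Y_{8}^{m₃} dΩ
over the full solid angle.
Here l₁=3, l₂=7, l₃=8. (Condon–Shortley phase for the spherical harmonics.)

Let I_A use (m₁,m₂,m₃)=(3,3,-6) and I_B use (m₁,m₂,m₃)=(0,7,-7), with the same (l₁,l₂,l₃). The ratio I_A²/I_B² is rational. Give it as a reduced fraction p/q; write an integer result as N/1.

Same 3,7,8: normalisation and zero-m 3j drop out of the ratio.
A: Δ: 2! 4! 12! / 19! → 1/5290740; sum: t=0:+1/348364800 = 1/348364800; 3j²(3 7 8; 3 3 -6) = Δ·Π!·Σ² = 11/646  (sign +1)
B: Δ: 2! 4! 12! / 19! → 1/5290740; sum: t=2:+1/5748019200 = 1/5748019200; 3j²(3 7 8; 0 7 -7) = Δ·Π!·Σ² = 91/3876  (sign -1)
I_A²/I_B² = (11/646)/(91/3876) = 66/91

66/91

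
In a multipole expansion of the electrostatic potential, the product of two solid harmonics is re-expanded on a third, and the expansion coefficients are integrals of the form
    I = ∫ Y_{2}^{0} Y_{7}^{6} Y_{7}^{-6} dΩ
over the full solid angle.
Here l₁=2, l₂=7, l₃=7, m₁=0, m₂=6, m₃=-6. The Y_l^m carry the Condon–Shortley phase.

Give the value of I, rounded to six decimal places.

-0.148420

Rules hold: Σm=0, L=16 even, 5≤7≤9.
N = 5·15·15 = 1125
Δ = 2!·2!·12!/17! = 1/185640
Racah Σ t=0..2: t=0:+1/2419200 t=1:−1/518400 t=2:+1/2419200 = -1/907200
⇒ 3j(2 7 7; 0 0 0)² = 56/3315, sgn +1
Racah Σ t=1..2: t=1:−1/479001600 t=2:+1/159667200 = 1/239500800
⇒ 3j(2 7 7; 0 6 -6)² = 26/1785, sgn -1
4πI² = N·(3j₀)²·(3jₘ)² = 80/289
I = -1·√(0.276817/4π) = -0.14841956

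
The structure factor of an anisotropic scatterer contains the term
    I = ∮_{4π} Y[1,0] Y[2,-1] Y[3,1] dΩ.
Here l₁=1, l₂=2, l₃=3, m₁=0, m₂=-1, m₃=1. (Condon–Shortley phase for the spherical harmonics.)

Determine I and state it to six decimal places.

-0.233597

m-sum 0 ✓  L=6 even ✓  1≤3≤3 ✓
Π(2lᵢ+1) = 3×5×7 = 105
triangle coeff Δ(1,2,3) = 1/105
Σ_t [0,0]: t=0:+1/4 = 1/4
(3j)²=3/35 [(1 2 3; 0 0 0)], sign=-1
Σ_t [0,0]: t=0:+1/6 = 1/6
(3j)²=8/105 [(1 2 3; 0 -1 1)], sign=+1
⇒ 4πI² = 24/35
I = (-1)√(24/35/(4π)) = -0.23359668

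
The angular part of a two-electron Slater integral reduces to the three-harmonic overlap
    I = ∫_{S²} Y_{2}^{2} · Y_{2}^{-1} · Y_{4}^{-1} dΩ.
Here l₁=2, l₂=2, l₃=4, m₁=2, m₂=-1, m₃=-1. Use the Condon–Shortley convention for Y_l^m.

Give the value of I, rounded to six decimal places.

Rules hold: Σm=0, L=8 even, 0≤4≤4.
N = 5·5·9 = 225
Δ = 0!·4!·4!/9! = 1/630
Racah Σ t=0..0: t=0:+1/16 = 1/16
⇒ 3j(2 2 4; 0 0 0)² = 2/35, sgn +1
Racah Σ t=0..0: t=0:+1/144 = 1/144
⇒ 3j(2 2 4; 2 -1 -1)² = 1/126, sgn -1
4πI² = N·(3j₀)²·(3jₘ)² = 5/49
I = -1·√(0.102041/4π) = -0.09011188

-0.090112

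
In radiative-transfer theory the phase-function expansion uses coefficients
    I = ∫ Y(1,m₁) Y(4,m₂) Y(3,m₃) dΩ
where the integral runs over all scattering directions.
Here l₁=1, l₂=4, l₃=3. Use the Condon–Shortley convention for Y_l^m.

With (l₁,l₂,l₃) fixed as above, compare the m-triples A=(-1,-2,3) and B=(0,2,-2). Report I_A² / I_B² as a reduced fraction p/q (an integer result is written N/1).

1/12

l's match ⇒ only the (l;m) 3-j factors differ between A and B.
A: triangle coeff Δ(1,4,3) = 1/252; Σ_t [2,2]: t=2:+1/1440 = 1/1440; (3j)²=1/252 [(1 4 3; -1 -2 3)], sign=+1
B: triangle coeff Δ(1,4,3) = 1/252; Σ_t [1,1]: t=1:−1/120 = -1/120; (3j)²=1/21 [(1 4 3; 0 2 -2)], sign=+1
I_A²/I_B² = (1/252)/(1/21) = 1/12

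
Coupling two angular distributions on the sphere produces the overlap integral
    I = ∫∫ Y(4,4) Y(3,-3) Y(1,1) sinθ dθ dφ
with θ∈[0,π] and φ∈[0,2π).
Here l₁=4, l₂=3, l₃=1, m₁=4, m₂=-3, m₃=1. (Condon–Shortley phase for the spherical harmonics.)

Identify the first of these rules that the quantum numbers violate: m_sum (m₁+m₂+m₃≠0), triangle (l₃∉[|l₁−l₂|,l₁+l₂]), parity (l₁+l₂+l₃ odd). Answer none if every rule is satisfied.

m₁+m₂+m₃ = 4 − 3 + 1 = 2  ✗
triangle: |4−3|=1 ≤ l₃=1 ≤ 4+3=7
parity: l₁+l₂+l₃ = 8 is even

m_sum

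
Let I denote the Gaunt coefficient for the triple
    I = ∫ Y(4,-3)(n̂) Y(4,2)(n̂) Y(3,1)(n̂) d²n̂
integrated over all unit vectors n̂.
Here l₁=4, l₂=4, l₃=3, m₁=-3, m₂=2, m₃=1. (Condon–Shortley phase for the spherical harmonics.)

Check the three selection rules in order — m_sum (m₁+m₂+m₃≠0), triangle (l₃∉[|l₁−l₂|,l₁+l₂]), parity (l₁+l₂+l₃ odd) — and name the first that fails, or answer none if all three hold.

azimuthal sum: -3 + 2 + 1 = 0  ✓
0 ≤ 3 ≤ 8 (triangle on l)  ✓
L = 4 + 4 + 3 = 11 (odd)  ✗

parity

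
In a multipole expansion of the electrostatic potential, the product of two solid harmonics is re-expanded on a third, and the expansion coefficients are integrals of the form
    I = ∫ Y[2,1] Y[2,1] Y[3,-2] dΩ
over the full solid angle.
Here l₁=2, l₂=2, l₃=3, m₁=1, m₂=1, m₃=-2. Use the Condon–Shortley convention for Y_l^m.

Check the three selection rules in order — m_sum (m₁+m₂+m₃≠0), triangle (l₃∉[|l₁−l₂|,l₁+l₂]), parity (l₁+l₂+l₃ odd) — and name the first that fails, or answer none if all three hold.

parity

azimuthal sum: 1 + 1 − 2 = 0  ✓
0 ≤ 3 ≤ 4 (triangle on l)  ✓
L = 2 + 2 + 3 = 7 (odd)  ✗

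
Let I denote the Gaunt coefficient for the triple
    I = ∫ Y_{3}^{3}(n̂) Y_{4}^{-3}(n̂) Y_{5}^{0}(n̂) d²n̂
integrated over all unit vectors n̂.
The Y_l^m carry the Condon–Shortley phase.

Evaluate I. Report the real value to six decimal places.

-0.098140

m-sum 0 ✓  L=12 even ✓  1≤5≤7 ✓
Π(2lᵢ+1) = 7×9×11 = 693
triangle coeff Δ(3,4,5) = 1/180180
Σ_t [0,2]: t=0:+1/576 t=1:−1/144 t=2:+1/576 = -1/288
(3j)²=20/1001 [(3 4 5; 0 0 0)], sign=+1
Σ_t [0,0]: t=0:+1/5760 = 1/5760
(3j)²=5/572 [(3 4 5; 3 -3 0)], sign=-1
⇒ 4πI² = 225/1859
I = (-1)√(225/1859/(4π)) = -0.09814013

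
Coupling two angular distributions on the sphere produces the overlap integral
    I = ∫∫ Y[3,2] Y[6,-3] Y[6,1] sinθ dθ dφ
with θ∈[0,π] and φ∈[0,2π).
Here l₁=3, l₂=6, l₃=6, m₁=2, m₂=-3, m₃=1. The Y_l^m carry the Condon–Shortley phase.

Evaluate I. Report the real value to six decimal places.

0.000000

l₁+l₂+l₃=15 is odd: 3j(l;000)=0 ⇒ I=0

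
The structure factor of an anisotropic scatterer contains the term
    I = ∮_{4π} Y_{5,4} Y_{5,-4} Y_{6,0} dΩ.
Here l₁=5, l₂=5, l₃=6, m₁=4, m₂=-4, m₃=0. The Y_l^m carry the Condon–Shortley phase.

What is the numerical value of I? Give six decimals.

0.147273

Checks pass: Σm=0; 16 even; l₃=6∈[0,10].
(2·5+1)(2·5+1)(2·6+1) = 1573
Δ: 4! 6! 6! / 17! → 1/28588560
sum: t=0:+1/345600 t=1:−1/13824 t=2:+1/5184 t=3:−1/13824 t=4:+1/345600 = 7/129600
3j²(5 5 6; 0 0 0) = Δ·Π!·Σ² = 80/7293  (sign +1)
sum: t=0:+1/345600 t=1:−1/3110400 = 1/388800
3j²(5 5 6; 4 -4 0) = Δ·Π!·Σ² = 192/12155  (sign +1)
combine: 4πI² = 1573·80/7293·192/12155 = 1024/3757
take √, sign +1: I = 0.14727345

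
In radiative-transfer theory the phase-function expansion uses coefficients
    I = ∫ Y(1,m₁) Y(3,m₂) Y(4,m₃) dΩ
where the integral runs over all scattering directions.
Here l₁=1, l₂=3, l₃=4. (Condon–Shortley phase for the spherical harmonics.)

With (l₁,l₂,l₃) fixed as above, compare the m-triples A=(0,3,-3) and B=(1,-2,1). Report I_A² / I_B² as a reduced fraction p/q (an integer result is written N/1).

Shared (l₁,l₂,l₃)=(1,3,4): N and (l;000)² cancel in I_A²/I_B².
A: Δ = 0!·2!·6!/9! = 1/252; Racah Σ t=0..0: t=0:+1/720 = 1/720; ⇒ 3j(1 3 4; 0 3 -3)² = 1/36, sgn -1
B: Δ = 0!·2!·6!/9! = 1/252; Racah Σ t=0..0: t=0:+1/240 = 1/240; ⇒ 3j(1 3 4; 1 -2 1)² = 1/84, sgn -1
I_A²/I_B² = (1/36)/(1/84) = 7/3

7/3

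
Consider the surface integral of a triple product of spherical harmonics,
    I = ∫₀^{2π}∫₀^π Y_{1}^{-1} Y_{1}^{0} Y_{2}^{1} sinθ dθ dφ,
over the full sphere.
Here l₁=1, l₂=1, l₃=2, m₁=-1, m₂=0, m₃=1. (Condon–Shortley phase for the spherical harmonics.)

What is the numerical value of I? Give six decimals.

Checks pass: Σm=0; 4 even; l₃=2∈[0,2].
(2·1+1)(2·1+1)(2·2+1) = 45
Δ: 0! 2! 2! / 5! → 1/30
sum: t=0:+1/1 = 1/1
3j²(1 1 2; 0 0 0) = Δ·Π!·Σ² = 2/15  (sign +1)
sum: t=0:+1/2 = 1/2
3j²(1 1 2; -1 0 1) = Δ·Π!·Σ² = 1/10  (sign -1)
combine: 4πI² = 45·2/15·1/10 = 3/5
take √, sign -1: I = -0.21850969

-0.218510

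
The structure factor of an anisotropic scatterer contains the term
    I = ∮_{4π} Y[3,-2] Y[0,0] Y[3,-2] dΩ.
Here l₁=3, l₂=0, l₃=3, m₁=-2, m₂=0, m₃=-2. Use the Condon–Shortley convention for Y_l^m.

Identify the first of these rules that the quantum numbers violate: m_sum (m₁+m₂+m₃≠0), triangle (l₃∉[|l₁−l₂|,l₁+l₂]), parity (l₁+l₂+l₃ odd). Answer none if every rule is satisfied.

m_sum

Σmᵢ = -4  ✗
l₃∈[|l₁−l₂|,l₁+l₂]=[3,3], have l₃=3
Σlᵢ = 6 ⇒ even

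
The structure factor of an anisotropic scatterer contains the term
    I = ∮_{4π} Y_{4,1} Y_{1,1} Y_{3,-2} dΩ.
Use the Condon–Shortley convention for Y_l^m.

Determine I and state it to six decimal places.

Rules hold: Σm=0, L=8 even, 3≤3≤5.
N = 9·3·7 = 189
Δ = 2!·6!·0!/9! = 1/252
Racah Σ t=1..1: t=1:−1/36 = -1/36
⇒ 3j(4 1 3; 0 0 0)² = 4/63, sgn +1
Racah Σ t=2..2: t=2:+1/240 = 1/240
⇒ 3j(4 1 3; 1 1 -2)² = 1/84, sgn -1
4πI² = N·(3j₀)²·(3jₘ)² = 1/7
I = -1·√(0.142857/4π) = -0.10662181

-0.106622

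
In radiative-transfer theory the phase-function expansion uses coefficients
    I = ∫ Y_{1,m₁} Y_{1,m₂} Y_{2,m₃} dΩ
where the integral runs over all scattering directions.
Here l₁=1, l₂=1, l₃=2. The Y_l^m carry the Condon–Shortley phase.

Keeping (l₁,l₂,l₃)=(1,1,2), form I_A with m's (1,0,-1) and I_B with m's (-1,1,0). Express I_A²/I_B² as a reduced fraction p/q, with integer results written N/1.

3/1

Shared (l₁,l₂,l₃)=(1,1,2): N and (l;000)² cancel in I_A²/I_B².
A: Δ = 0!·2!·2!/5! = 1/30; Racah Σ t=0..0: t=0:+1/2 = 1/2; ⇒ 3j(1 1 2; 1 0 -1)² = 1/10, sgn -1
B: Δ = 0!·2!·2!/5! = 1/30; Racah Σ t=0..0: t=0:+1/4 = 1/4; ⇒ 3j(1 1 2; -1 1 0)² = 1/30, sgn +1
I_A²/I_B² = (1/10)/(1/30) = 3/1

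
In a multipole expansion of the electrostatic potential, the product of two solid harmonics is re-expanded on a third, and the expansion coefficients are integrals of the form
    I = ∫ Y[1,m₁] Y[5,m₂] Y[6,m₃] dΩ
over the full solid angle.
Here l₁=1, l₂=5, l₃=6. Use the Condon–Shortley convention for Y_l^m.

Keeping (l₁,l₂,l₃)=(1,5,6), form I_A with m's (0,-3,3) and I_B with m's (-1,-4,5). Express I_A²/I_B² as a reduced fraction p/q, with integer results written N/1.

27/55

Same 1,5,6: normalisation and zero-m 3j drop out of the ratio.
A: Δ: 0! 2! 10! / 13! → 1/858; sum: t=0:+1/80640 = 1/80640; 3j²(1 5 6; 0 -3 3) = Δ·Π!·Σ² = 9/286  (sign -1)
B: Δ: 0! 2! 10! / 13! → 1/858; sum: t=0:+1/725760 = 1/725760; 3j²(1 5 6; -1 -4 5) = Δ·Π!·Σ² = 5/78  (sign -1)
I_A²/I_B² = (9/286)/(5/78) = 27/55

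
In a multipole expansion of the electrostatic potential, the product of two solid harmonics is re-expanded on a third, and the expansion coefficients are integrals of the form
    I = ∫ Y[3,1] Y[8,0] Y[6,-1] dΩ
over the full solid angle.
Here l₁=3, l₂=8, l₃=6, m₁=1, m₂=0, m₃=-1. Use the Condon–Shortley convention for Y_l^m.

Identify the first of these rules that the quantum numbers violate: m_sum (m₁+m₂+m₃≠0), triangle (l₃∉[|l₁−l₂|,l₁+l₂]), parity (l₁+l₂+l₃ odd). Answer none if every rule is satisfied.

parity

m₁+m₂+m₃ = 1 + 0 − 1 = 0  ✓
triangle: |3−8|=5 ≤ l₃=6 ≤ 3+8=11  ✓
parity: l₁+l₂+l₃ = 17 is odd  ✗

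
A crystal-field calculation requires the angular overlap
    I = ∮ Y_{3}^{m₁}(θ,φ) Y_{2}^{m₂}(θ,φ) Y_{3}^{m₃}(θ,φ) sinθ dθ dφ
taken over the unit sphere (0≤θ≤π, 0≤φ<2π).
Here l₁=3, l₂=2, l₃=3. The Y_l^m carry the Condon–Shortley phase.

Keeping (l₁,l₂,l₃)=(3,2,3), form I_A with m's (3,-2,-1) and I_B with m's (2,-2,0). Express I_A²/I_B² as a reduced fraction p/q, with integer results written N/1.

l's match ⇒ only the (l;m) 3-j factors differ between A and B.
A: triangle coeff Δ(3,2,3) = 1/3780; Σ_t [0,0]: t=0:+1/96 = 1/96; (3j)²=1/42 [(3 2 3; 3 -2 -1)], sign=+1
B: triangle coeff Δ(3,2,3) = 1/3780; Σ_t [0,0]: t=0:+1/24 = 1/24; (3j)²=1/21 [(3 2 3; 2 -2 0)], sign=-1
I_A²/I_B² = (1/42)/(1/21) = 1/2

1/2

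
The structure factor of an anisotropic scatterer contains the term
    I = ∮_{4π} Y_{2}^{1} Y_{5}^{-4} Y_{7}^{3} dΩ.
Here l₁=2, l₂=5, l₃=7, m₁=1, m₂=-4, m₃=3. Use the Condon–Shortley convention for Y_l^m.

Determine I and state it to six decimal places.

-0.071671

Rules hold: Σm=0, L=14 even, 3≤7≤7.
N = 5·11·15 = 825
Δ = 0!·4!·10!/15! = 1/15015
Racah Σ t=0..0: t=0:+1/57600 = 1/57600
⇒ 3j(2 5 7; 0 0 0)² = 21/715, sgn -1
Racah Σ t=0..0: t=0:+1/2177280 = 1/2177280
⇒ 3j(2 5 7; 1 -4 3)² = 8/3003, sgn +1
4πI² = N·(3j₀)²·(3jₘ)² = 120/1859
I = -1·√(0.0645508/4π) = -0.07167142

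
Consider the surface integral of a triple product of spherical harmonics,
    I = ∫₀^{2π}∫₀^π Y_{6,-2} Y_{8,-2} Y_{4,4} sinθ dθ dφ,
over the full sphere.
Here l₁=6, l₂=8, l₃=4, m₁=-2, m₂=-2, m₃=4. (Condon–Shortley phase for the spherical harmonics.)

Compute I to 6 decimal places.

-0.110520

m-sum 0 ✓  L=18 even ✓  2≤4≤14 ✓
Π(2lᵢ+1) = 13×17×9 = 1989
triangle coeff Δ(6,8,4) = 1/23279256
Σ_t [4,6]: t=4:+1/1658880 t=5:−1/518400 t=6:+1/1658880 = -1/1382400
(3j)²=504/46189 [(6 8 4; 0 0 0)], sign=-1
Σ_t [6,6]: t=6:+1/24883200 = 1/24883200
(3j)²=980/138567 [(6 8 4; -2 -2 4)], sign=+1
⇒ 4πI² = 1481760/9653501
I = (-1)√(1481760/9653501/(4π)) = -0.11052018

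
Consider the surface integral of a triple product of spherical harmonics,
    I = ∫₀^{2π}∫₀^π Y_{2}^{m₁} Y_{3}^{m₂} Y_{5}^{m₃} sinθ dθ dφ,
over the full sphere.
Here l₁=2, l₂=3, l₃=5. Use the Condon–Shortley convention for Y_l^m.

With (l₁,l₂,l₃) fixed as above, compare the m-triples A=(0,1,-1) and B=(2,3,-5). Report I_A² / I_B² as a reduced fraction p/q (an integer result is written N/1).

Same 2,3,5: normalisation and zero-m 3j drop out of the ratio.
A: Δ: 0! 4! 6! / 11! → 1/2310; sum: t=0:+1/192 = 1/192; 3j²(2 3 5; 0 1 -1) = Δ·Π!·Σ² = 3/77  (sign +1)
B: Δ: 0! 4! 6! / 11! → 1/2310; sum: t=0:+1/17280 = 1/17280; 3j²(2 3 5; 2 3 -5) = Δ·Π!·Σ² = 1/11  (sign +1)
I_A²/I_B² = (3/77)/(1/11) = 3/7

3/7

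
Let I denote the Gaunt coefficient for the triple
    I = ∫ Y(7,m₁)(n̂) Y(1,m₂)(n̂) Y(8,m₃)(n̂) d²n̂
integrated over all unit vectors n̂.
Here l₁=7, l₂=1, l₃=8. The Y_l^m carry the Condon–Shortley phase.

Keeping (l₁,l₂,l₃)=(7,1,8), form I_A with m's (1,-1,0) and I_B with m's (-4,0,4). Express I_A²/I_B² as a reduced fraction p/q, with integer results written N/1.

7/12

l's match ⇒ only the (l;m) 3-j factors differ between A and B.
A: triangle coeff Δ(7,1,8) = 1/2040; Σ_t [0,0]: t=0:+1/58060800 = 1/58060800; (3j)²=7/510 [(7 1 8; 1 -1 0)], sign=+1
B: triangle coeff Δ(7,1,8) = 1/2040; Σ_t [0,0]: t=0:+1/239500800 = 1/239500800; (3j)²=2/85 [(7 1 8; -4 0 4)], sign=+1
I_A²/I_B² = (7/510)/(2/85) = 7/12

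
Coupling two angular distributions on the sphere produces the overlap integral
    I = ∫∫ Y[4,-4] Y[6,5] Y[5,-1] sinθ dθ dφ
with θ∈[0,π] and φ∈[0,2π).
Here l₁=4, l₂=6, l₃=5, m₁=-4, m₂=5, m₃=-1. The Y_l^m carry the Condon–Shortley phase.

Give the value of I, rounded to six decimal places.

0.000000

Σlᵢ=15 odd — θ-integrand is odd under cosθ→−cosθ; I=0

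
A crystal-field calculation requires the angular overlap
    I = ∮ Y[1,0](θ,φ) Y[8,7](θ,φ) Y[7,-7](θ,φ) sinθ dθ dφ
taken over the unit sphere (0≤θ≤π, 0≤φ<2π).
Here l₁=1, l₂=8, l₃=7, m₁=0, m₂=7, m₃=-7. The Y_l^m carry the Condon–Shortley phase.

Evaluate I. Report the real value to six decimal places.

Checks pass: Σm=0; 16 even; l₃=7∈[7,9].
(2·1+1)(2·8+1)(2·7+1) = 765
Δ: 2! 0! 14! / 17! → 1/2040
sum: t=1:−1/25401600 = -1/25401600
3j²(1 8 7; 0 0 0) = Δ·Π!·Σ² = 8/255  (sign +1)
sum: t=1:−1/87178291200 = -1/87178291200
3j²(1 8 7; 0 7 -7) = Δ·Π!·Σ² = 1/136  (sign -1)
combine: 4πI² = 765·8/255·1/136 = 3/17
take √, sign -1: I = -0.11850352

-0.118504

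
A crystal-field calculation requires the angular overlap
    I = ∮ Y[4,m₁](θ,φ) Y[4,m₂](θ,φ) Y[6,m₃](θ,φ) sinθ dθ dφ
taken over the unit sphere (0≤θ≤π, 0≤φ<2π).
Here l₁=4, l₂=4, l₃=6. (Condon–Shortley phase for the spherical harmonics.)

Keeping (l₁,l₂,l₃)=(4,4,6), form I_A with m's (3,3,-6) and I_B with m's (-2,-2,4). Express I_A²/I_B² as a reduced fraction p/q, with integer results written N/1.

Shared (l₁,l₂,l₃)=(4,4,6): N and (l;000)² cancel in I_A²/I_B².
A: Δ = 2!·6!·6!/15! = 1/1261260; Racah Σ t=1..1: t=1:−1/518400 = -1/518400; ⇒ 3j(4 4 6; 3 3 -6)² = 7/195, sgn -1
B: Δ = 2!·6!·6!/15! = 1/1261260; Racah Σ t=0..2: t=0:+1/69120 t=1:−1/14400 t=2:+1/69120 = -7/172800; ⇒ 3j(4 4 6; -2 -2 4)² = 14/715, sgn -1
I_A²/I_B² = (7/195)/(14/715) = 11/6

11/6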